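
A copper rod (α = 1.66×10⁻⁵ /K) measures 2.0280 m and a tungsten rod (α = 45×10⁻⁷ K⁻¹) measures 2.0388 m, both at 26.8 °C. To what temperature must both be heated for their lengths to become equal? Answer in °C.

L₁(1 + α₁ΔT) = L₂(1 + α₂ΔT) ⇒ ΔT = (L₂ − L₁)/(α₁L₁ − α₂L₂)
L₂ − L₁ = 2.0388 − 2.0280 = 1.08×10⁻² m
α₁L₁ − α₂L₂ = 1.66×10⁻⁵×2.0280 − 45×10⁻⁷×2.0388 = 2.44902×10⁻⁵ m/K
ΔT = 1.08×10⁻² / 2.44902×10⁻⁵ = 440.993 K
T = 26.8 + 440.993 = 467.793 °C

T = 467.8 °C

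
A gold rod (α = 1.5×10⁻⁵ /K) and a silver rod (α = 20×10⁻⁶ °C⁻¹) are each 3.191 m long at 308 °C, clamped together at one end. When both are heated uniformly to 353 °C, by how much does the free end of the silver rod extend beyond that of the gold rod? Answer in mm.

0.718 mm

ΔT = 45 K
gold: ΔL = 1.5×10⁻⁵ × 3.191 m × 45 = 2.1539×10⁻³ m = 2.1539 mm
silver: ΔL = 20×10⁻⁶ × 3.191 m × 45 = 2.8719×10⁻³ m = 2.8719 mm
difference = 2.8719 − 2.1539 = 0.7180 mm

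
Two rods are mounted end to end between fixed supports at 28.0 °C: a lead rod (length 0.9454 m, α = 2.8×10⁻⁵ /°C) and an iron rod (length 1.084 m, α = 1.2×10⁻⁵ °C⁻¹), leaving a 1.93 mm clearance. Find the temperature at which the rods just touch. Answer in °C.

Gap closes when ΔL₁ + ΔL₂ = 1.93 mm = 1.93×10⁻³ m
(α₁L₁ + α₂L₂)ΔT = g
α₁L₁ + α₂L₂ = 2.8×10⁻⁵×0.9454 + 1.2×10⁻⁵×1.084 = 3.94792×10⁻⁵ m/K
ΔT = 1.93×10⁻³ / 3.94792×10⁻⁵ = 48.887 K
T = 28.0 + 48.887 = 76.887 °C

T = 76.9 °C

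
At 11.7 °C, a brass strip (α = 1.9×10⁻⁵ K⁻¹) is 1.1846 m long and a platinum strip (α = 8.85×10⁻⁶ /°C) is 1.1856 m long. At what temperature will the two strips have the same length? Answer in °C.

T = 94.93 °C

Equal length when α₁L₁ΔT − α₂L₂ΔT = L₂ − L₁ = 1.00×10⁻³ m
α₁L₁ = 2.25074×10⁻⁵, α₂L₂ = 1.049256×10⁻⁵ → Δ(αL) = 1.201484×10⁻⁵ m/K
ΔT = 1.00×10⁻³ / 1.201484×10⁻⁵ = 83.2304 K, so T = 11.7 + 83.2304 = 94.9304 °C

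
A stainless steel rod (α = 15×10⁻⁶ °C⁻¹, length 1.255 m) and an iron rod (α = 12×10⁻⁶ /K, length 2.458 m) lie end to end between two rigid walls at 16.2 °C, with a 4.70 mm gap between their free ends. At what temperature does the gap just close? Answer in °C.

Gap closes when ΔL₁ + ΔL₂ = 4.70 mm = 4.70×10⁻³ m
(α₁L₁ + α₂L₂)ΔT = g
α₁L₁ + α₂L₂ = 15×10⁻⁶×1.255 + 12×10⁻⁶×2.458 = 4.8321×10⁻⁵ m/K
ΔT = 4.70×10⁻³ / 4.8321×10⁻⁵ = 97.27 K
T = 16.2 + 97.27 = 113.47 °C

T = 113 °C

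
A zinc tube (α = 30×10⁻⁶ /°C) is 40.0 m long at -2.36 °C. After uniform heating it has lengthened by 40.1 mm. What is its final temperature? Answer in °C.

ΔL = αL₀ΔT ⇒ ΔT = ΔL / (αL₀)
ΔT = 40.1×10⁻³ m / (30×10⁻⁶ × 40.0 m) = 33.417 K
T = -2.36 + 33.417 = 31.057 °C

T = 31.1 °C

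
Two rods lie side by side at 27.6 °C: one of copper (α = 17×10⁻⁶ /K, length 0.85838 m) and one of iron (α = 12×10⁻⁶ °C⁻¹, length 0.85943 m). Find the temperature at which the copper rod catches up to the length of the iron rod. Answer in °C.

T = 273.0 °C

L₁(1 + α₁ΔT) = L₂(1 + α₂ΔT) ⇒ ΔT = (L₂ − L₁)/(α₁L₁ − α₂L₂)
L₂ − L₁ = 0.85943 − 0.85838 = 1.05×10⁻³ m
α₁L₁ − α₂L₂ = 17×10⁻⁶×0.85838 − 12×10⁻⁶×0.85943 = 4.2793×10⁻⁶ m/K
ΔT = 1.05×10⁻³ / 4.2793×10⁻⁶ = 245.367 K
T = 27.6 + 245.367 = 272.967 °C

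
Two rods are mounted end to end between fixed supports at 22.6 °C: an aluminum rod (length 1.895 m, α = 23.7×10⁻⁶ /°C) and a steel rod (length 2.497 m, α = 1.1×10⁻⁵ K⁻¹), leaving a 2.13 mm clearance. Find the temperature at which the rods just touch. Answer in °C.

Gap closes when ΔL₁ + ΔL₂ = 2.13 mm = 2.13×10⁻³ m
(α₁L₁ + α₂L₂)ΔT = g
α₁L₁ + α₂L₂ = 23.7×10⁻⁶×1.895 + 1.1×10⁻⁵×2.497 = 7.23785×10⁻⁵ m/K
ΔT = 2.13×10⁻³ / 7.23785×10⁻⁵ = 29.429 K
T = 22.6 + 29.429 = 52.029 °C

T = 52.0 °C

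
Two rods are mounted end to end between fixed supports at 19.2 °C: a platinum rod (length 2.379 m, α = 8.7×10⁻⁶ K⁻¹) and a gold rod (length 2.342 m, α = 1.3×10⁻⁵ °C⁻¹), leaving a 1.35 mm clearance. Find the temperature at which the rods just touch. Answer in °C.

α₁L₁ = 2.06973×10⁻⁵ m/K, α₂L₂ = 3.0446×10⁻⁵ m/K → total 5.11433×10⁻⁵ m/K
ΔT = g/(α₁L₁+α₂L₂) = 1.35×10⁻³ / 5.11433×10⁻⁵ = 26.396 K
T = 19.2 + 26.396 = 45.596 °C

T = 45.6 °C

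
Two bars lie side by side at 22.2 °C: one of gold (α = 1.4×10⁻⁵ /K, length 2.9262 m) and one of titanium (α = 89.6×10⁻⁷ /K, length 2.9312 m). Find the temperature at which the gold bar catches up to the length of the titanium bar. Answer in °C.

Equal length when α₁L₁ΔT − α₂L₂ΔT = L₂ − L₁ = 5.00×10⁻³ m
α₁L₁ = 4.09668×10⁻⁵, α₂L₂ = 2.6263552×10⁻⁵ → Δ(αL) = 1.4703248×10⁻⁵ m/K
ΔT = 5.00×10⁻³ / 1.4703248×10⁻⁵ = 340.061 K, so T = 22.2 + 340.061 = 362.261 °C

T = 362.3 °C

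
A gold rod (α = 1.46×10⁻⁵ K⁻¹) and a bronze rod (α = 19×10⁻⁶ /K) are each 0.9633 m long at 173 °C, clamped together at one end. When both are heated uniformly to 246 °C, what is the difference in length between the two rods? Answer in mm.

0.309 mm

ΔT = 73 K
gold: ΔL = 1.46×10⁻⁵ × 0.9633 m × 73 = 1.0267×10⁻³ m = 1.0267 mm
bronze: ΔL = 19×10⁻⁶ × 0.9633 m × 73 = 1.3361×10⁻³ m = 1.3361 mm
difference = 1.3361 − 1.0267 = 0.3094 mm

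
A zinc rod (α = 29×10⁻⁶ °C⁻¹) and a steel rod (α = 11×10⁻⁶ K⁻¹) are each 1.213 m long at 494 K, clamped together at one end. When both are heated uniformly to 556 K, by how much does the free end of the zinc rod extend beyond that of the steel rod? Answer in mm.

ΔT = 62 K
zinc: ΔL = 29×10⁻⁶ × 1.213 m × 62 = 2.1810×10⁻³ m = 2.1810 mm
steel: ΔL = 11×10⁻⁶ × 1.213 m × 62 = 8.2727×10⁻⁴ m = 0.82727 mm
difference = 2.1810 − 0.82727 = 1.35373 mm

1.35 mm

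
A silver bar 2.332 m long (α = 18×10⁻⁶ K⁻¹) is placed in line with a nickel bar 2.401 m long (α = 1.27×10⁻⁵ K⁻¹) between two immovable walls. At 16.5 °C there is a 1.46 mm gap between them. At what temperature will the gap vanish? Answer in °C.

Gap closes when ΔL₁ + ΔL₂ = 1.46 mm = 1.46×10⁻³ m
(α₁L₁ + α₂L₂)ΔT = g
α₁L₁ + α₂L₂ = 18×10⁻⁶×2.332 + 1.27×10⁻⁵×2.401 = 7.24687×10⁻⁵ m/K
ΔT = 1.46×10⁻³ / 7.24687×10⁻⁵ = 20.147 K
T = 16.5 + 20.147 = 36.647 °C

T = 36.6 °C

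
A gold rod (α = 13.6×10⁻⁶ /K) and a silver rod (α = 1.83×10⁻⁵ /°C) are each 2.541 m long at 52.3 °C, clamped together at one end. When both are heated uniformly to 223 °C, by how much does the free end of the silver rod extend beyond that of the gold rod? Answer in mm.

ΔT = 170.7 K
gold: ΔL = 13.6×10⁻⁶ × 2.541 m × 170.7 = 5.8990×10⁻³ m = 5.8990 mm
silver: ΔL = 1.83×10⁻⁵ × 2.541 m × 170.7 = 7.9376×10⁻³ m = 7.9376 mm
difference = 7.9376 − 5.8990 = 2.0386 mm

2.04 mm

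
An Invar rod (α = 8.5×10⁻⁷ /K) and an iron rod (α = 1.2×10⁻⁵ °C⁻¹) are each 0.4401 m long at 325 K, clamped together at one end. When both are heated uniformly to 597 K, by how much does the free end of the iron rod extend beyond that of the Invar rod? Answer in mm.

1.33 mm

ΔT = 272 K
Invar: ΔL = 8.5×10⁻⁷ × 0.4401 m × 272 = 1.0175×10⁻⁴ m = 0.10175 mm
iron: ΔL = 1.2×10⁻⁵ × 0.4401 m × 272 = 1.4365×10⁻³ m = 1.4365 mm
difference = 1.4365 − 0.10175 = 1.33475 mm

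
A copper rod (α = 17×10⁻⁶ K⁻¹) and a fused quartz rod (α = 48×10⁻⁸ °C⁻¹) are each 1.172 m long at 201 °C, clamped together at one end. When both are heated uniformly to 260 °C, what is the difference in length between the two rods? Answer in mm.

ΔT = 59 K
copper: ΔL = 17×10⁻⁶ × 1.172 m × 59 = 1.1755×10⁻³ m = 1.1755 mm
fused quartz: ΔL = 48×10⁻⁸ × 1.172 m × 59 = 3.3191×10⁻⁵ m = 0.033191 mm
difference = 1.1755 − 0.033191 = 1.142309 mm

1.14 mm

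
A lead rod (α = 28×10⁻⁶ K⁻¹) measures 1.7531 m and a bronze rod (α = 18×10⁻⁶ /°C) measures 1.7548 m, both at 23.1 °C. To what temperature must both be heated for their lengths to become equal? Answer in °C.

L₁(1 + α₁ΔT) = L₂(1 + α₂ΔT) ⇒ ΔT = (L₂ − L₁)/(α₁L₁ − α₂L₂)
L₂ − L₁ = 1.7548 − 1.7531 = 1.70×10⁻³ m
α₁L₁ − α₂L₂ = 28×10⁻⁶×1.7531 − 18×10⁻⁶×1.7548 = 1.75004×10⁻⁵ m/K
ΔT = 1.70×10⁻³ / 1.75004×10⁻⁵ = 97.141 K
T = 23.1 + 97.141 = 120.241 °C

T = 120.2 °C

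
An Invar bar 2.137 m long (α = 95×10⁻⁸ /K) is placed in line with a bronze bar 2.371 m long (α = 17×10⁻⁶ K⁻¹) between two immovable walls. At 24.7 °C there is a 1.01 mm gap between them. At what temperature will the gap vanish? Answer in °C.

T = 48.6 °C

Gap closes when ΔL₁ + ΔL₂ = 1.01 mm = 1.01×10⁻³ m
(α₁L₁ + α₂L₂)ΔT = g
α₁L₁ + α₂L₂ = 95×10⁻⁸×2.137 + 17×10⁻⁶×2.371 = 4.233715×10⁻⁵ m/K
ΔT = 1.01×10⁻³ / 4.233715×10⁻⁵ = 23.856 K
T = 24.7 + 23.856 = 48.556 °C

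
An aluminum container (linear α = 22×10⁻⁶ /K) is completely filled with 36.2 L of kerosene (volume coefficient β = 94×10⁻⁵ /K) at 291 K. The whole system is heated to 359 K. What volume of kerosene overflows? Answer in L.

The container also expands: β_container ≈ 3α = 6.6×10⁻⁵ /K
Net overflow = V₀(β_liq − 3α_cont)ΔT
β − 3α = 9.40×10⁻⁴ − 6.6×10⁻⁵ = 8.74×10⁻⁴ /K; ΔT = 68 K
ΔV = 36.2 × 8.74×10⁻⁴ × 68 = 2.15 L

2.15 L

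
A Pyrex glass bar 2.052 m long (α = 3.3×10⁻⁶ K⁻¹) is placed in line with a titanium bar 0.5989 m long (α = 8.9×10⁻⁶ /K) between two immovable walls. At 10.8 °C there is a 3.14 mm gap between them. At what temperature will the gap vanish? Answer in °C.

T = 270 °C

α₁L₁ = 6.7716×10⁻⁶ m/K, α₂L₂ = 5.33021×10⁻⁶ m/K → total 1.210181×10⁻⁵ m/K
ΔT = g/(α₁L₁+α₂L₂) = 3.14×10⁻³ / 1.210181×10⁻⁵ = 259.47 K
T = 10.8 + 259.47 = 270.27 °C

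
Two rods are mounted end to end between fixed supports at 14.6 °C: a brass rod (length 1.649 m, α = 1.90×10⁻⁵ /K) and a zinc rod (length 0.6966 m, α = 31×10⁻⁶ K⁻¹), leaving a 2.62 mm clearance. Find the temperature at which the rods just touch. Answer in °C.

T = 64.1 °C

α₁L₁ = 3.1331×10⁻⁵ m/K, α₂L₂ = 2.15946×10⁻⁵ m/K → total 5.29256×10⁻⁵ m/K
ΔT = g/(α₁L₁+α₂L₂) = 2.62×10⁻³ / 5.29256×10⁻⁵ = 49.503 K
T = 14.6 + 49.503 = 64.103 °C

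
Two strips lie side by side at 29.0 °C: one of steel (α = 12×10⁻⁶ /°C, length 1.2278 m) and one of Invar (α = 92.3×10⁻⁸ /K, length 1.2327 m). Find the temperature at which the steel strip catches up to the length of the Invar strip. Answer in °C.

Equal length when α₁L₁ΔT − α₂L₂ΔT = L₂ − L₁ = 4.90×10⁻³ m
α₁L₁ = 1.47336×10⁻⁵, α₂L₂ = 1.1377821×10⁻⁶ → Δ(αL) = 1.35958179×10⁻⁵ m/K
ΔT = 4.90×10⁻³ / 1.35958179×10⁻⁵ = 360.405 K, so T = 29.0 + 360.405 = 389.405 °C

T = 389.4 °C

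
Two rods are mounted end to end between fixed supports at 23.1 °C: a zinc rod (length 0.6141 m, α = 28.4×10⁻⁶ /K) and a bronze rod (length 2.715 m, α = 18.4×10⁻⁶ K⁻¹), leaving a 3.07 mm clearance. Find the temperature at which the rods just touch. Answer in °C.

T = 68.7 °C

α₁L₁ = 1.744044×10⁻⁵ m/K, α₂L₂ = 4.9956×10⁻⁵ m/K → total 6.739644×10⁻⁵ m/K
ΔT = g/(α₁L₁+α₂L₂) = 3.07×10⁻³ / 6.739644×10⁻⁵ = 45.551 K
T = 23.1 + 45.551 = 68.651 °C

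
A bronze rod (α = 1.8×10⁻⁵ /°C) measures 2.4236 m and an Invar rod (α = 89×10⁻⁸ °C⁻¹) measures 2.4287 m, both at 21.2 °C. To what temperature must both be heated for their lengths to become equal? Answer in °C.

Equal length when α₁L₁ΔT − α₂L₂ΔT = L₂ − L₁ = 5.10×10⁻³ m
α₁L₁ = 4.36248×10⁻⁵, α₂L₂ = 2.161543×10⁻⁶ → Δ(αL) = 4.1463257×10⁻⁵ m/K
ΔT = 5.10×10⁻³ / 4.1463257×10⁻⁵ = 123.000 K, so T = 21.2 + 123.000 = 144.200 °C

T = 144.2 °C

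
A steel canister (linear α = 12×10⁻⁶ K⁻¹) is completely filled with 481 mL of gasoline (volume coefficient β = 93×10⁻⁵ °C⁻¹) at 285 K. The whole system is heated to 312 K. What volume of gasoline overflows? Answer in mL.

The canister also expands: β_container ≈ 3α = 3.6×10⁻⁵ /K
Net overflow = V₀(β_liq − 3α_cont)ΔT
β − 3α = 9.30×10⁻⁴ − 3.6×10⁻⁵ = 8.94×10⁻⁴ /K; ΔT = 27 K
ΔV = 481 × 8.94×10⁻⁴ × 27 = 11.6 mL

11.6 mL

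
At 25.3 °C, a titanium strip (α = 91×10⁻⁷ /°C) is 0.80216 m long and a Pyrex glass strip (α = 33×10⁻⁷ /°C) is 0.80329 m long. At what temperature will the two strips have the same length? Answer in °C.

T = 268.4 °C

L₁(1 + α₁ΔT) = L₂(1 + α₂ΔT) ⇒ ΔT = (L₂ − L₁)/(α₁L₁ − α₂L₂)
L₂ − L₁ = 0.80329 − 0.80216 = 1.13×10⁻³ m
α₁L₁ − α₂L₂ = 91×10⁻⁷×0.80216 − 33×10⁻⁷×0.80329 = 4.648799×10⁻⁶ m/K
ΔT = 1.13×10⁻³ / 4.648799×10⁻⁶ = 243.074 K
T = 25.3 + 243.074 = 268.374 °C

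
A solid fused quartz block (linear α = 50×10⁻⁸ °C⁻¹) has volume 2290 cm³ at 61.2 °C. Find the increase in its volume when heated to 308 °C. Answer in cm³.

ΔV = 0.848 cm³

Isotropic solid: β ≈ 3α = 1.5×10⁻⁶ /K; ΔT = 246.8 K
ΔV = 3αV₀ΔT = 3(50×10⁻⁸)(2290)(246.8) = 0.848 cm³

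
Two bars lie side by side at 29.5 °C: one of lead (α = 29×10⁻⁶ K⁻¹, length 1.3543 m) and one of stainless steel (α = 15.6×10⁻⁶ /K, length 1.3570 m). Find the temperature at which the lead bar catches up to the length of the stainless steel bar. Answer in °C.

T = 178.6 °C

Equal length when α₁L₁ΔT − α₂L₂ΔT = L₂ − L₁ = 2.70×10⁻³ m
α₁L₁ = 3.92747×10⁻⁵, α₂L₂ = 2.11692×10⁻⁵ → Δ(αL) = 1.81055×10⁻⁵ m/K
ΔT = 2.70×10⁻³ / 1.81055×10⁻⁵ = 149.126 K, so T = 29.5 + 149.126 = 178.626 °C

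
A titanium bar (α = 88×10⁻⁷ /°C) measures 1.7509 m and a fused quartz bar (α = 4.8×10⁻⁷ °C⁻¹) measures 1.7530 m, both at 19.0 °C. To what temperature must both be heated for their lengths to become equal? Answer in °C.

T = 163.2 °C

L₁(1 + α₁ΔT) = L₂(1 + α₂ΔT) ⇒ ΔT = (L₂ − L₁)/(α₁L₁ − α₂L₂)
L₂ − L₁ = 1.7530 − 1.7509 = 2.10×10⁻³ m
α₁L₁ − α₂L₂ = 88×10⁻⁷×1.7509 − 4.8×10⁻⁷×1.7530 = 1.456648×10⁻⁵ m/K
ΔT = 2.10×10⁻³ / 1.456648×10⁻⁵ = 144.167 K
T = 19.0 + 144.167 = 163.167 °C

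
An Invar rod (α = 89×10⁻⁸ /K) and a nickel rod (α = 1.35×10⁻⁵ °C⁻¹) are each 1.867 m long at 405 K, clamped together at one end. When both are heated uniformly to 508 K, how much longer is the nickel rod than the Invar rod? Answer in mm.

ΔT = 103 K
Invar: ΔL = 89×10⁻⁸ × 1.867 m × 103 = 1.7115×10⁻⁴ m = 0.17115 mm
nickel: ΔL = 1.35×10⁻⁵ × 1.867 m × 103 = 2.5961×10⁻³ m = 2.5961 mm
difference = 2.5961 − 0.17115 = 2.42495 mm

2.42 mm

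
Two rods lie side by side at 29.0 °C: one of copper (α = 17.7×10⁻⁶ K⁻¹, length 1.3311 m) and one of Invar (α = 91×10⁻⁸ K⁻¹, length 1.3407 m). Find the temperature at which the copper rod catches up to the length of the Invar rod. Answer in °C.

T = 458.7 °C

Equal length when α₁L₁ΔT − α₂L₂ΔT = L₂ − L₁ = 9.60×10⁻³ m
α₁L₁ = 2.356047×10⁻⁵, α₂L₂ = 1.220037×10⁻⁶ → Δ(αL) = 2.2340433×10⁻⁵ m/K
ΔT = 9.60×10⁻³ / 2.2340433×10⁻⁵ = 429.714 K, so T = 29.0 + 429.714 = 458.714 °C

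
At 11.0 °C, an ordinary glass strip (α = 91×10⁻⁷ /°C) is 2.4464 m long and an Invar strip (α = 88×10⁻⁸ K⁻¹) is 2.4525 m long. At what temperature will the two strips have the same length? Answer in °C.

T = 314.4 °C

L₁(1 + α₁ΔT) = L₂(1 + α₂ΔT) ⇒ ΔT = (L₂ − L₁)/(α₁L₁ − α₂L₂)
L₂ − L₁ = 2.4525 − 2.4464 = 6.10×10⁻³ m
α₁L₁ − α₂L₂ = 91×10⁻⁷×2.4464 − 88×10⁻⁸×2.4525 = 2.010404×10⁻⁵ m/K
ΔT = 6.10×10⁻³ / 2.010404×10⁻⁵ = 303.422 K
T = 11.0 + 303.422 = 314.422 °C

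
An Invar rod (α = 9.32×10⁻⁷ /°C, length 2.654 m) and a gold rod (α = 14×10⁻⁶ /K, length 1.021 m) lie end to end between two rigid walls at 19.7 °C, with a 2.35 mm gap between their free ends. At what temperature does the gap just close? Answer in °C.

Gap closes when ΔL₁ + ΔL₂ = 2.35 mm = 2.35×10⁻³ m
(α₁L₁ + α₂L₂)ΔT = g
α₁L₁ + α₂L₂ = 9.32×10⁻⁷×2.654 + 14×10⁻⁶×1.021 = 1.6767528×10⁻⁵ m/K
ΔT = 2.35×10⁻³ / 1.6767528×10⁻⁵ = 140.15 K
T = 19.7 + 140.15 = 159.85 °C

T = 160 °C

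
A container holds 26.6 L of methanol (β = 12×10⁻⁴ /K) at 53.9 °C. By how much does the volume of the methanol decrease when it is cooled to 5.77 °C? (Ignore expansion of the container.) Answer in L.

|ΔT| = |5.77 − 53.9| = 48.13 K
ΔV = βV₀ΔT = (12×10⁻⁴)(26.6)(48.13) = 1.54 L

ΔV = 1.54 L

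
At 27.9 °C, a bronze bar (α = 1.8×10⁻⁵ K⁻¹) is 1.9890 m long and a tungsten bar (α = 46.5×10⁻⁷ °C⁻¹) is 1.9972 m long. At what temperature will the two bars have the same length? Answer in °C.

L₁(1 + α₁ΔT) = L₂(1 + α₂ΔT) ⇒ ΔT = (L₂ − L₁)/(α₁L₁ − α₂L₂)
L₂ − L₁ = 1.9972 − 1.9890 = 8.20×10⁻³ m
α₁L₁ − α₂L₂ = 1.8×10⁻⁵×1.9890 − 46.5×10⁻⁷×1.9972 = 2.651502×10⁻⁵ m/K
ΔT = 8.20×10⁻³ / 2.651502×10⁻⁵ = 309.259 K
T = 27.9 + 309.259 = 337.159 °C

T = 337.2 °C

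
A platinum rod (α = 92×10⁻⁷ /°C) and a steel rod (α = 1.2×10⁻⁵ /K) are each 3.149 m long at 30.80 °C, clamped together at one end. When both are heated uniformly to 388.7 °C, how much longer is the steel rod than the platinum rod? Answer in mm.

ΔT = 357.90 K
platinum: ΔL = 92×10⁻⁷ × 3.149 m × 357.90 = 1.0369×10⁻² m = 10.369 mm
steel: ΔL = 1.2×10⁻⁵ × 3.149 m × 357.90 = 1.3524×10⁻² m = 13.524 mm
difference = 13.524 − 10.369 = 3.155 mm

3.16 mm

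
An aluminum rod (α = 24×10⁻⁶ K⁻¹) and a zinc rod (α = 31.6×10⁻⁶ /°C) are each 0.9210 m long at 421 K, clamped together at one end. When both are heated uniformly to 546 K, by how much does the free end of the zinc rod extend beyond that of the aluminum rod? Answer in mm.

ΔT = 125 K
aluminum: ΔL = 24×10⁻⁶ × 0.9210 m × 125 = 2.7630×10⁻³ m = 2.7630 mm
zinc: ΔL = 31.6×10⁻⁶ × 0.9210 m × 125 = 3.6380×10⁻³ m = 3.6380 mm
difference = 3.6380 − 2.7630 = 0.875 mm

0.875 mm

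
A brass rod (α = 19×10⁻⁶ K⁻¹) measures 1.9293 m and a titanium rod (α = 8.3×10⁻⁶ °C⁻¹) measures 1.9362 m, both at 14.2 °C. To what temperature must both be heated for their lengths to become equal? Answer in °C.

Equal length when α₁L₁ΔT − α₂L₂ΔT = L₂ − L₁ = 6.90×10⁻³ m
α₁L₁ = 3.66567×10⁻⁵, α₂L₂ = 1.607046×10⁻⁵ → Δ(αL) = 2.058624×10⁻⁵ m/K
ΔT = 6.90×10⁻³ / 2.058624×10⁻⁵ = 335.175 K, so T = 14.2 + 335.175 = 349.375 °C

T = 349.4 °C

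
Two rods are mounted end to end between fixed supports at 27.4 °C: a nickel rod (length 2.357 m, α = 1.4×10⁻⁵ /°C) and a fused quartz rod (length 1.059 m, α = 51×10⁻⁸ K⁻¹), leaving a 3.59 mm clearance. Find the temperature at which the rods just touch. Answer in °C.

Gap closes when ΔL₁ + ΔL₂ = 3.59 mm = 3.59×10⁻³ m
(α₁L₁ + α₂L₂)ΔT = g
α₁L₁ + α₂L₂ = 1.4×10⁻⁵×2.357 + 51×10⁻⁸×1.059 = 3.353809×10⁻⁵ m/K
ΔT = 3.59×10⁻³ / 3.353809×10⁻⁵ = 107.04 K
T = 27.4 + 107.04 = 134.44 °C

T = 134 °C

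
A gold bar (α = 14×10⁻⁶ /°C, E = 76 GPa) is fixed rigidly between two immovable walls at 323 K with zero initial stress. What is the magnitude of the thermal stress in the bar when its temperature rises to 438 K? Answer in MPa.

σ = 122 MPa

Fully constrained: the free strain ε = αΔT is blocked, so σ = Eε = EαΔT.
|ΔT| = 115 K
σ = 76.0×10⁹ × 14×10⁻⁶ × 115 = 1.22×10⁸ Pa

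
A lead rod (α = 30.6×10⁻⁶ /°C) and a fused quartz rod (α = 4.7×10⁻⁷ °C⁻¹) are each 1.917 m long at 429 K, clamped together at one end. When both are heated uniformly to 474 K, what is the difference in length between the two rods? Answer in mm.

2.60 mm

ΔT = 45 K
lead: ΔL = 30.6×10⁻⁶ × 1.917 m × 45 = 2.6397×10⁻³ m = 2.6397 mm
fused quartz: ΔL = 4.7×10⁻⁷ × 1.917 m × 45 = 4.0545×10⁻⁵ m = 0.040545 mm
difference = 2.6397 − 0.040545 = 2.599155 mm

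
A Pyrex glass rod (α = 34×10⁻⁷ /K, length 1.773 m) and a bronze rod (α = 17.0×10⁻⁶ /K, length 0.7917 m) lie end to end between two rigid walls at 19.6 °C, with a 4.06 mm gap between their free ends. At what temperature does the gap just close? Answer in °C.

T = 228 °C

α₁L₁ = 6.0282×10⁻⁶ m/K, α₂L₂ = 1.34589×10⁻⁵ m/K → total 1.94871×10⁻⁵ m/K
ΔT = g/(α₁L₁+α₂L₂) = 4.06×10⁻³ / 1.94871×10⁻⁵ = 208.34 K
T = 19.6 + 208.34 = 227.94 °C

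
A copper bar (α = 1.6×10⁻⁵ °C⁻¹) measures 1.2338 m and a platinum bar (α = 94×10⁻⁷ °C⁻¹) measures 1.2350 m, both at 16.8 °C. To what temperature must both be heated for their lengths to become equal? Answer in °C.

Equal length when α₁L₁ΔT − α₂L₂ΔT = L₂ − L₁ = 1.20×10⁻³ m
α₁L₁ = 1.97408×10⁻⁵, α₂L₂ = 1.1609×10⁻⁵ → Δ(αL) = 8.1318×10⁻⁶ m/K
ΔT = 1.20×10⁻³ / 8.1318×10⁻⁶ = 147.569 K, so T = 16.8 + 147.569 = 164.369 °C

T = 164.4 °C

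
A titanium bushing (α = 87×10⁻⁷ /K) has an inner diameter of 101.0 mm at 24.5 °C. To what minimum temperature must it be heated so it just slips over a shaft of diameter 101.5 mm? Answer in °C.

Required Δd = 101.5 − 101.0 = 0.5 mm
Δd = αd₀ΔT ⇒ ΔT = Δd/(αd₀) = 0.5 / (87×10⁻⁷ × 101.0) = 569.02 K
T_min = 24.5 + 569.02 = 593.52 °C

T = 594 °C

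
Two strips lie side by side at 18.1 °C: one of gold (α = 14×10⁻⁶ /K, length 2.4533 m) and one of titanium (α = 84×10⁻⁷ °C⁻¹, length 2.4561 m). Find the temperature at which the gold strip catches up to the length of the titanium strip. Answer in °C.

L₁(1 + α₁ΔT) = L₂(1 + α₂ΔT) ⇒ ΔT = (L₂ − L₁)/(α₁L₁ − α₂L₂)
L₂ − L₁ = 2.4561 − 2.4533 = 2.80×10⁻³ m
α₁L₁ − α₂L₂ = 14×10⁻⁶×2.4533 − 84×10⁻⁷×2.4561 = 1.371496×10⁻⁵ m/K
ΔT = 2.80×10⁻³ / 1.371496×10⁻⁵ = 204.157 K
T = 18.1 + 204.157 = 222.257 °C

T = 222.3 °C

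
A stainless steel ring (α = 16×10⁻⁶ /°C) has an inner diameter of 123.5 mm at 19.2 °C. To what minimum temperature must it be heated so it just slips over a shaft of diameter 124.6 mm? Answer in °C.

Required Δd = 124.6 − 123.5 = 1.1 mm
Δd = αd₀ΔT ⇒ ΔT = Δd/(αd₀) = 1.1 / (16×10⁻⁶ × 123.5) = 556.68 K
T_min = 19.2 + 556.68 = 575.88 °C

T = 576 °C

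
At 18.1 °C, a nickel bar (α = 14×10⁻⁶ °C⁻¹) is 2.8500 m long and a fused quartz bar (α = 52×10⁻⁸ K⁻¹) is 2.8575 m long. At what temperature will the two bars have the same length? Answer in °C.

Equal length when α₁L₁ΔT − α₂L₂ΔT = L₂ − L₁ = 7.50×10⁻³ m
α₁L₁ = 3.990×10⁻⁵, α₂L₂ = 1.4859×10⁻⁶ → Δ(αL) = 3.84141×10⁻⁵ m/K
ΔT = 7.50×10⁻³ / 3.84141×10⁻⁵ = 195.241 K, so T = 18.1 + 195.241 = 213.341 °C

T = 213.3 °C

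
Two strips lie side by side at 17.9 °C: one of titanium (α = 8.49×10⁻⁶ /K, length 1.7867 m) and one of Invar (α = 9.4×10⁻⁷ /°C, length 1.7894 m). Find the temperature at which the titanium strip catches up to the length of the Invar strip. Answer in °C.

L₁(1 + α₁ΔT) = L₂(1 + α₂ΔT) ⇒ ΔT = (L₂ − L₁)/(α₁L₁ − α₂L₂)
L₂ − L₁ = 1.7894 − 1.7867 = 2.70×10⁻³ m
α₁L₁ − α₂L₂ = 8.49×10⁻⁶×1.7867 − 9.4×10⁻⁷×1.7894 = 1.3487047×10⁻⁵ m/K
ΔT = 2.70×10⁻³ / 1.3487047×10⁻⁵ = 200.192 K
T = 17.9 + 200.192 = 218.092 °C

T = 218.1 °C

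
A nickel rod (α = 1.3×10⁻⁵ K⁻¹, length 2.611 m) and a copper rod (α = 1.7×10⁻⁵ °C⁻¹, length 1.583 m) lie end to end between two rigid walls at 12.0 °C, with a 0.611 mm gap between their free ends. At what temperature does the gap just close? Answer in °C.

T = 22.0 °C

α₁L₁ = 3.3943×10⁻⁵ m/K, α₂L₂ = 2.6911×10⁻⁵ m/K → total 6.0854×10⁻⁵ m/K
ΔT = g/(α₁L₁+α₂L₂) = 6.11×10⁻⁴ / 6.0854×10⁻⁵ = 10.040 K
T = 12.0 + 10.040 = 22.040 °C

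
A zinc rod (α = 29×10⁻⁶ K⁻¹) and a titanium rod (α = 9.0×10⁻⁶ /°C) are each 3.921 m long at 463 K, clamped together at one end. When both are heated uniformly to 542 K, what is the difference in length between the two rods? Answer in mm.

ΔT = 79 K
zinc: ΔL = 29×10⁻⁶ × 3.921 m × 79 = 8.9830×10⁻³ m = 8.9830 mm
titanium: ΔL = 9.0×10⁻⁶ × 3.921 m × 79 = 2.7878×10⁻³ m = 2.7878 mm
difference = 8.9830 − 2.7878 = 6.1952 mm

6.20 mm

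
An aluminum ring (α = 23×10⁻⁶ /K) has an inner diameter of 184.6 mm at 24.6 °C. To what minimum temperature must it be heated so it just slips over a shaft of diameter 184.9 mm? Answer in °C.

Required Δd = 184.9 − 184.6 = 0.3 mm
Δd = αd₀ΔT ⇒ ΔT = Δd/(αd₀) = 0.3 / (23×10⁻⁶ × 184.6) = 70.658 K
T_min = 24.6 + 70.658 = 95.258 °C

T = 95.3 °C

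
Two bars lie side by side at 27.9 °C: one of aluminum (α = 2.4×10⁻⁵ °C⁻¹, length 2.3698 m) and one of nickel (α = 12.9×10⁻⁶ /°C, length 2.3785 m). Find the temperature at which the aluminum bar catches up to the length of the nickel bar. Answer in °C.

T = 360.1 °C

Equal length when α₁L₁ΔT − α₂L₂ΔT = L₂ − L₁ = 8.70×10⁻³ m
α₁L₁ = 5.68752×10⁻⁵, α₂L₂ = 3.068265×10⁻⁵ → Δ(αL) = 2.619255×10⁻⁵ m/K
ΔT = 8.70×10⁻³ / 2.619255×10⁻⁵ = 332.156 K, so T = 27.9 + 332.156 = 360.056 °C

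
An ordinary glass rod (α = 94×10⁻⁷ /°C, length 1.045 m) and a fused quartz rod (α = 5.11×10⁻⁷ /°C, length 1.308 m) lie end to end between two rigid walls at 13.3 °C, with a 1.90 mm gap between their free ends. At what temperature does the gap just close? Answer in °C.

Gap closes when ΔL₁ + ΔL₂ = 1.90 mm = 1.90×10⁻³ m
(α₁L₁ + α₂L₂)ΔT = g
α₁L₁ + α₂L₂ = 94×10⁻⁷×1.045 + 5.11×10⁻⁷×1.308 = 1.0491388×10⁻⁵ m/K
ΔT = 1.90×10⁻³ / 1.0491388×10⁻⁵ = 181.10 K
T = 13.3 + 181.10 = 194.40 °C

T = 194 °C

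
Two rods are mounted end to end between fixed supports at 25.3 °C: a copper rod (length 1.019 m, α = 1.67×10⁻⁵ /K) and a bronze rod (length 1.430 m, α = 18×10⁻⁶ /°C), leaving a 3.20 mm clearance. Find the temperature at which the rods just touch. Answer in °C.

α₁L₁ = 1.70173×10⁻⁵ m/K, α₂L₂ = 2.574×10⁻⁵ m/K → total 4.27573×10⁻⁵ m/K
ΔT = g/(α₁L₁+α₂L₂) = 3.20×10⁻³ / 4.27573×10⁻⁵ = 74.84 K
T = 25.3 + 74.84 = 100.14 °C

T = 100 °C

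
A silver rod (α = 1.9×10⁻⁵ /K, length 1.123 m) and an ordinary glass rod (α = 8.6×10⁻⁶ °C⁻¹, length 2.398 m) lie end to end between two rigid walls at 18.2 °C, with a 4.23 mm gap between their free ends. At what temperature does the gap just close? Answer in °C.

T = 119 °C

α₁L₁ = 2.1337×10⁻⁵ m/K, α₂L₂ = 2.06228×10⁻⁵ m/K → total 4.19598×10⁻⁵ m/K
ΔT = g/(α₁L₁+α₂L₂) = 4.23×10⁻³ / 4.19598×10⁻⁵ = 100.81 K
T = 18.2 + 100.81 = 119.01 °C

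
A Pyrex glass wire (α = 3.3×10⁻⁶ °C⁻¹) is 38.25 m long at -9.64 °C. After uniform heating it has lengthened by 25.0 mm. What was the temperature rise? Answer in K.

ΔT = 198 K

ΔL = αL₀ΔT ⇒ ΔT = ΔL / (αL₀)
ΔT = 25.0×10⁻³ m / (3.3×10⁻⁶ × 38.25 m) = 198.06 K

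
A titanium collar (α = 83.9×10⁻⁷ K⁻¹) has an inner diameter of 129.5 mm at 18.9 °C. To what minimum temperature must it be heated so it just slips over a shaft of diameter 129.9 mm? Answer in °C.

T = 387 °C

Required Δd = 129.9 − 129.5 = 0.4 mm
Δd = αd₀ΔT ⇒ ΔT = Δd/(αd₀) = 0.4 / (83.9×10⁻⁷ × 129.5) = 368.15 K
T_min = 18.9 + 368.15 = 387.05 °C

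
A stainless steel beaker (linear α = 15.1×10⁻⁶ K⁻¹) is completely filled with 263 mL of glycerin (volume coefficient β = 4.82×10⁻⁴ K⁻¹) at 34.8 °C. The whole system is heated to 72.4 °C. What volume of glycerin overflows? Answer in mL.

The beaker also expands: β_container ≈ 3α = 4.53×10⁻⁵ /K
Net overflow = V₀(β_liq − 3α_cont)ΔT
β − 3α = 4.82×10⁻⁴ − 4.53×10⁻⁵ = 4.367×10⁻⁴ /K; ΔT = 37.6 K
ΔV = 263 × 4.367×10⁻⁴ × 37.6 = 4.32 mL

4.32 mL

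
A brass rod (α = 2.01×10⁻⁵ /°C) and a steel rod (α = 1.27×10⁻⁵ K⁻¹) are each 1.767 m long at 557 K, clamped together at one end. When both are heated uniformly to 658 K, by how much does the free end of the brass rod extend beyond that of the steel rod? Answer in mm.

ΔT = 101 K
brass: ΔL = 2.01×10⁻⁵ × 1.767 m × 101 = 3.5872×10⁻³ m = 3.5872 mm
steel: ΔL = 1.27×10⁻⁵ × 1.767 m × 101 = 2.2665×10⁻³ m = 2.2665 mm
difference = 3.5872 − 2.2665 = 1.3207 mm

1.32 mm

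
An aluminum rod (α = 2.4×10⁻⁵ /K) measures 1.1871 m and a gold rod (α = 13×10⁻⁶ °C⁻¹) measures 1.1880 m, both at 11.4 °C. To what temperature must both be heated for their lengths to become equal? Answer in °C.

T = 80.38 °C

Equal length when α₁L₁ΔT − α₂L₂ΔT = L₂ − L₁ = 9.00×10⁻⁴ m
α₁L₁ = 2.84904×10⁻⁵, α₂L₂ = 1.5444×10⁻⁵ → Δ(αL) = 1.30464×10⁻⁵ m/K
ΔT = 9.00×10⁻⁴ / 1.30464×10⁻⁵ = 68.9845 K, so T = 11.4 + 68.9845 = 80.3845 °C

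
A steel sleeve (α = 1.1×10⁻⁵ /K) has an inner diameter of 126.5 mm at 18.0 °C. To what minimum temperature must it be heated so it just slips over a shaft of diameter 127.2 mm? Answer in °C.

Required Δd = 127.2 − 126.5 = 0.7 mm
Δd = αd₀ΔT ⇒ ΔT = Δd/(αd₀) = 0.7 / (1.1×10⁻⁵ × 126.5) = 503.05 K
T_min = 18.0 + 503.05 = 521.05 °C

T = 521 °C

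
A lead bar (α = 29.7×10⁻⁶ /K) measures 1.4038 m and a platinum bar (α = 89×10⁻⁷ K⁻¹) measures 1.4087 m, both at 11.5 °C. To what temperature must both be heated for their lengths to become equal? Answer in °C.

T = 179.6 °C

Equal length when α₁L₁ΔT − α₂L₂ΔT = L₂ − L₁ = 4.90×10⁻³ m
α₁L₁ = 4.169286×10⁻⁵, α₂L₂ = 1.253743×10⁻⁵ → Δ(αL) = 2.915543×10⁻⁵ m/K
ΔT = 4.90×10⁻³ / 2.915543×10⁻⁵ = 168.065 K, so T = 11.5 + 168.065 = 179.565 °C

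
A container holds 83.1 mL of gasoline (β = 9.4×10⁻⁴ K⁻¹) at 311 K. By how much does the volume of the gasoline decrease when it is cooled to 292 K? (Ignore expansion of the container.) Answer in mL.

|ΔT| = |292 − 311| = 19 K
ΔV = βV₀ΔT = (9.4×10⁻⁴)(83.1)(19) = 1.48 mL

ΔV = 1.48 mL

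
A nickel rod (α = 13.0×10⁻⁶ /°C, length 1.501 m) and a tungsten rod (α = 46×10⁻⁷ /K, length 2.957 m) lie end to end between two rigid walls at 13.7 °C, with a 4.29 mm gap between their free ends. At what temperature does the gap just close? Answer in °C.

T = 143 °C

Gap closes when ΔL₁ + ΔL₂ = 4.29 mm = 4.29×10⁻³ m
(α₁L₁ + α₂L₂)ΔT = g
α₁L₁ + α₂L₂ = 13.0×10⁻⁶×1.501 + 46×10⁻⁷×2.957 = 3.31152×10⁻⁵ m/K
ΔT = 4.29×10⁻³ / 3.31152×10⁻⁵ = 129.55 K
T = 13.7 + 129.55 = 143.25 °C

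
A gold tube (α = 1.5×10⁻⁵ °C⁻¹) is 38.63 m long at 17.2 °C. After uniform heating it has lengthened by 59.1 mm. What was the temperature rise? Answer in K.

ΔT = 102 K

ΔL = αL₀ΔT ⇒ ΔT = ΔL / (αL₀)
ΔT = 59.1×10⁻³ m / (1.5×10⁻⁵ × 38.63 m) = 101.99 K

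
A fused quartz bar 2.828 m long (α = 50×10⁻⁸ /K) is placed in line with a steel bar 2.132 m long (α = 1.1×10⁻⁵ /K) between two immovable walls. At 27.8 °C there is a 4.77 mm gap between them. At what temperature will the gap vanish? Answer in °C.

Gap closes when ΔL₁ + ΔL₂ = 4.77 mm = 4.77×10⁻³ m
(α₁L₁ + α₂L₂)ΔT = g
α₁L₁ + α₂L₂ = 50×10⁻⁸×2.828 + 1.1×10⁻⁵×2.132 = 2.4866×10⁻⁵ m/K
ΔT = 4.77×10⁻³ / 2.4866×10⁻⁵ = 191.83 K
T = 27.8 + 191.83 = 219.63 °C

T = 220 °C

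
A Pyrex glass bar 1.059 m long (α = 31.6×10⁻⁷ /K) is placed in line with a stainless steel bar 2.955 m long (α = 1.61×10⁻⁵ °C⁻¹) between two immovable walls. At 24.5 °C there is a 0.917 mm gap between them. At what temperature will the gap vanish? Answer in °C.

Gap closes when ΔL₁ + ΔL₂ = 0.917 mm = 9.17×10⁻⁴ m
(α₁L₁ + α₂L₂)ΔT = g
α₁L₁ + α₂L₂ = 31.6×10⁻⁷×1.059 + 1.61×10⁻⁵×2.955 = 5.092194×10⁻⁵ m/K
ΔT = 9.17×10⁻⁴ / 5.092194×10⁻⁵ = 18.008 K
T = 24.5 + 18.008 = 42.508 °C

T = 42.5 °C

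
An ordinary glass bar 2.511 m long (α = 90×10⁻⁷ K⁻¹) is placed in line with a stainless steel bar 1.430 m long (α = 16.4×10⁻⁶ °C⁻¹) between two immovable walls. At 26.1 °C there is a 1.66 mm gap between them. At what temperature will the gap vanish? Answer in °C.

T = 62.1 °C

α₁L₁ = 2.2599×10⁻⁵ m/K, α₂L₂ = 2.3452×10⁻⁵ m/K → total 4.6051×10⁻⁵ m/K
ΔT = g/(α₁L₁+α₂L₂) = 1.66×10⁻³ / 4.6051×10⁻⁵ = 36.047 K
T = 26.1 + 36.047 = 62.147 °C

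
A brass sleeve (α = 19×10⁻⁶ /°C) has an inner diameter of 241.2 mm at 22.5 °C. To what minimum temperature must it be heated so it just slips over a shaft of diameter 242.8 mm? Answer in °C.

Required Δd = 242.8 − 241.2 = 1.6 mm
Δd = αd₀ΔT ⇒ ΔT = Δd/(αd₀) = 1.6 / (19×10⁻⁶ × 241.2) = 349.13 K
T_min = 22.5 + 349.13 = 371.63 °C

T = 372 °C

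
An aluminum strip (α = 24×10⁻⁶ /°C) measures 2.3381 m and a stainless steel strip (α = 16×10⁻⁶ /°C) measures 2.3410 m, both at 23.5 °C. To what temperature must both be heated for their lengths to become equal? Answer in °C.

T = 178.9 °C

L₁(1 + α₁ΔT) = L₂(1 + α₂ΔT) ⇒ ΔT = (L₂ − L₁)/(α₁L₁ − α₂L₂)
L₂ − L₁ = 2.3410 − 2.3381 = 2.90×10⁻³ m
α₁L₁ − α₂L₂ = 24×10⁻⁶×2.3381 − 16×10⁻⁶×2.3410 = 1.86584×10⁻⁵ m/K
ΔT = 2.90×10⁻³ / 1.86584×10⁻⁵ = 155.426 K
T = 23.5 + 155.426 = 178.926 °C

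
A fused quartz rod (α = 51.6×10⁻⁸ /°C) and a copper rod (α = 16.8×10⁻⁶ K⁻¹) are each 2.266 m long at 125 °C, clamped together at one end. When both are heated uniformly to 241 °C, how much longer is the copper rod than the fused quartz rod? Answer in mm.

4.28 mm

ΔT = 116 K
fused quartz: ΔL = 51.6×10⁻⁸ × 2.266 m × 116 = 1.3563×10⁻⁴ m = 0.13563 mm
copper: ΔL = 16.8×10⁻⁶ × 2.266 m × 116 = 4.4160×10⁻³ m = 4.4160 mm
difference = 4.4160 − 0.13563 = 4.28037 mm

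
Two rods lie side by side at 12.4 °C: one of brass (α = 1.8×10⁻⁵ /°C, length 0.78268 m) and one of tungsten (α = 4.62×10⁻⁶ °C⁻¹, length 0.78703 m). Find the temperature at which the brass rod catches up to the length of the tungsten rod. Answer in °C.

Equal length when α₁L₁ΔT − α₂L₂ΔT = L₂ − L₁ = 4.35×10⁻³ m
α₁L₁ = 1.408824×10⁻⁵, α₂L₂ = 3.6360786×10⁻⁶ → Δ(αL) = 1.04521614×10⁻⁵ m/K
ΔT = 4.35×10⁻³ / 1.04521614×10⁻⁵ = 416.182 K, so T = 12.4 + 416.182 = 428.582 °C

T = 428.6 °C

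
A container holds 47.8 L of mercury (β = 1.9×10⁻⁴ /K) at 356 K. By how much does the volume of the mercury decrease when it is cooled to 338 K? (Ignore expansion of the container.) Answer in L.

|ΔT| = |338 − 356| = 18 K
ΔV = βV₀ΔT = (1.9×10⁻⁴)(47.8)(18) = 0.163 L

ΔV = 0.163 L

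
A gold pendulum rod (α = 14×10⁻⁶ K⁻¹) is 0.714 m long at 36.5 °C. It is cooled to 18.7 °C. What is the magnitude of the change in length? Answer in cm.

ΔL = 0.0178 cm

|ΔT| = |18.7 − 36.5| = 17.8 K
ΔL = αL₀ΔT = (14×10⁻⁶)(0.714)(17.8) = 1.78×10⁻⁴ m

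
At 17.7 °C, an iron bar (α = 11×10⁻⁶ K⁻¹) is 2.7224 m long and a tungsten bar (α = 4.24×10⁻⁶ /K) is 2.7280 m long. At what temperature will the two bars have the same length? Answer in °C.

L₁(1 + α₁ΔT) = L₂(1 + α₂ΔT) ⇒ ΔT = (L₂ − L₁)/(α₁L₁ − α₂L₂)
L₂ − L₁ = 2.7280 − 2.7224 = 5.60×10⁻³ m
α₁L₁ − α₂L₂ = 11×10⁻⁶×2.7224 − 4.24×10⁻⁶×2.7280 = 1.837968×10⁻⁵ m/K
ΔT = 5.60×10⁻³ / 1.837968×10⁻⁵ = 304.684 K
T = 17.7 + 304.684 = 322.384 °C

T = 322.4 °C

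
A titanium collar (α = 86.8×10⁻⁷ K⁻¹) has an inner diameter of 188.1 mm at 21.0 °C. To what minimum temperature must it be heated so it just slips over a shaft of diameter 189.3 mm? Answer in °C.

T = 756 °C

Required Δd = 189.3 − 188.1 = 1.2 mm
Δd = αd₀ΔT ⇒ ΔT = Δd/(αd₀) = 1.2 / (86.8×10⁻⁷ × 188.1) = 734.98 K
T_min = 21.0 + 734.98 = 755.98 °C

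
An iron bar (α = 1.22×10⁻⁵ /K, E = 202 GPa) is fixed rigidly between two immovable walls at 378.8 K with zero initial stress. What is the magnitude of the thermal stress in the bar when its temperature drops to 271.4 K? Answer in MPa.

Fully constrained: the free strain ε = αΔT is blocked, so σ = Eε = EαΔT.
|ΔT| = 107.4 K
σ = 202×10⁹ × 1.22×10⁻⁵ × 107.4 = 2.65×10⁸ Pa

σ = 265 MPa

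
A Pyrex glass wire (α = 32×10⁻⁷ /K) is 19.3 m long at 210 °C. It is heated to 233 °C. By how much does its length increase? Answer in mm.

ΔL = 1.42 mm

|ΔT| = |233 − 210| = 23 K
ΔL = αL₀ΔT = (32×10⁻⁷)(19.3)(23) = 1.42×10⁻³ m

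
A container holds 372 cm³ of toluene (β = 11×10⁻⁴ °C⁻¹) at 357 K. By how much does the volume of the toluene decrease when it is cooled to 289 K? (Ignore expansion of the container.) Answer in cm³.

ΔV = 27.8 cm³

|ΔT| = |289 − 357| = 68 K
ΔV = βV₀ΔT = (11×10⁻⁴)(372)(68) = 27.8 cm³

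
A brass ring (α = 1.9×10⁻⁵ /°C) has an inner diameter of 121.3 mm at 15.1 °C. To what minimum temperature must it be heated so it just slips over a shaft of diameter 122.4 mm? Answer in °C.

T = 492 °C

Required Δd = 122.4 − 121.3 = 1.1 mm
Δd = αd₀ΔT ⇒ ΔT = Δd/(αd₀) = 1.1 / (1.9×10⁻⁵ × 121.3) = 477.29 K
T_min = 15.1 + 477.29 = 492.39 °C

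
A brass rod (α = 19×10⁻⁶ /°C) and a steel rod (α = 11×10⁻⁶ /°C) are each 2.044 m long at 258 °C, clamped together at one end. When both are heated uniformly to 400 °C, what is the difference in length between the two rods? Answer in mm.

ΔT = 142 K
brass: ΔL = 19×10⁻⁶ × 2.044 m × 142 = 5.5147×10⁻³ m = 5.5147 mm
steel: ΔL = 11×10⁻⁶ × 2.044 m × 142 = 3.1927×10⁻³ m = 3.1927 mm
difference = 5.5147 − 3.1927 = 2.3220 mm

2.32 mm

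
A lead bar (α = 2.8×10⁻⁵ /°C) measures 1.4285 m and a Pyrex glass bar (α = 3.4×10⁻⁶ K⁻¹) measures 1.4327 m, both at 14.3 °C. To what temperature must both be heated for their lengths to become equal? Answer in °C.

L₁(1 + α₁ΔT) = L₂(1 + α₂ΔT) ⇒ ΔT = (L₂ − L₁)/(α₁L₁ − α₂L₂)
L₂ − L₁ = 1.4327 − 1.4285 = 4.20×10⁻³ m
α₁L₁ − α₂L₂ = 2.8×10⁻⁵×1.4285 − 3.4×10⁻⁶×1.4327 = 3.512682×10⁻⁵ m/K
ΔT = 4.20×10⁻³ / 3.512682×10⁻⁵ = 119.567 K
T = 14.3 + 119.567 = 133.867 °C

T = 133.9 °C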